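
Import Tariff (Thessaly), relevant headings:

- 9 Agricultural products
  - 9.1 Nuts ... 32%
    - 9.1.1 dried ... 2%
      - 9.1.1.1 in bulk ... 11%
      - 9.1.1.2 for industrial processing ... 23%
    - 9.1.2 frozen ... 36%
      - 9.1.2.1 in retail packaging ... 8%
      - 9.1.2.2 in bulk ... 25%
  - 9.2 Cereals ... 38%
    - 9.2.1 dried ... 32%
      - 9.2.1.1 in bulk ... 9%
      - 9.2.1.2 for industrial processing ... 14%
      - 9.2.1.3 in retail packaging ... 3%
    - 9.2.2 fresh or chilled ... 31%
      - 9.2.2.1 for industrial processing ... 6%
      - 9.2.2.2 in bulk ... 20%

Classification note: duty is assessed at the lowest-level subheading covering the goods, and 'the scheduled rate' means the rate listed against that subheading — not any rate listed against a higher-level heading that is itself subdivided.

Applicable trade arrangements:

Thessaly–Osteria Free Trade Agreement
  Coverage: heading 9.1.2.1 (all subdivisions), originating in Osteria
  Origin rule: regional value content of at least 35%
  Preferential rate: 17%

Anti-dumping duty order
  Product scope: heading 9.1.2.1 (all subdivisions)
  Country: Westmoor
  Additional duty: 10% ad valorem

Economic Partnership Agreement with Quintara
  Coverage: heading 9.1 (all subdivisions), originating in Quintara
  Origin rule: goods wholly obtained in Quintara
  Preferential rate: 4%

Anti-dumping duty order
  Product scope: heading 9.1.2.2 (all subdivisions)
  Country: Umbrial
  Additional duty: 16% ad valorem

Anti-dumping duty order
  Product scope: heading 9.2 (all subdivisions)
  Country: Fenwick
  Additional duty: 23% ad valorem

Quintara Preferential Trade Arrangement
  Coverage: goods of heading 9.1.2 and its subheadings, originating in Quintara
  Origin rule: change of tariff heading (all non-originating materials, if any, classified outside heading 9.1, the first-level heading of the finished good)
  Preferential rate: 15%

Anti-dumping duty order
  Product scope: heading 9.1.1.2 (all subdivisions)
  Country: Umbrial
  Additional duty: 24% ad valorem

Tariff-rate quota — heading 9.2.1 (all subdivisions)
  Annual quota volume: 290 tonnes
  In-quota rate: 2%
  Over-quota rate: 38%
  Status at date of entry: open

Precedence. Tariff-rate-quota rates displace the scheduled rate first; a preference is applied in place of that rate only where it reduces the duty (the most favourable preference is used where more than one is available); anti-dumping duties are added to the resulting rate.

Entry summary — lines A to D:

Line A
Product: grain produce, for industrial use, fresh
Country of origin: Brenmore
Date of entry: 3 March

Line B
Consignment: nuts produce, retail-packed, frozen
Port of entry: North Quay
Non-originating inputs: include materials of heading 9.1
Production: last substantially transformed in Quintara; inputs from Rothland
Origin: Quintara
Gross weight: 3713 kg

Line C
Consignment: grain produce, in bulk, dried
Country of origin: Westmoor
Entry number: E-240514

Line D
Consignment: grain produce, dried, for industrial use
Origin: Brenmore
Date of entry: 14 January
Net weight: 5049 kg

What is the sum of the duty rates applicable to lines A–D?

Line A: grain → 9.2; fresh → 9.2.2; for industrial use → 9.2.2.1. Scheduled 6%. No special measure applies. → 6%.
Line B: nuts → 9.1; frozen → 9.1.2; retail-packed → 9.1.2.1. Scheduled 8%. Quintara agreement on 9.1: not wholly obtained; Quintara agreement on 9.1.2: CTH not met. → 8%.
Line C: grain → 9.2; dried → 9.2.1; in bulk → 9.2.1.1. Scheduled 9%. quota on 9.2.1 open → in-quota 2%. → 2%.
Line D: grain → 9.2; dried → 9.2.1; for industrial use → 9.2.1.2. Scheduled 14%. quota on 9.2.1 open → in-quota 2%. → 2%.
Sum: 6% + 8% + 2% + 2% = 18%.

18%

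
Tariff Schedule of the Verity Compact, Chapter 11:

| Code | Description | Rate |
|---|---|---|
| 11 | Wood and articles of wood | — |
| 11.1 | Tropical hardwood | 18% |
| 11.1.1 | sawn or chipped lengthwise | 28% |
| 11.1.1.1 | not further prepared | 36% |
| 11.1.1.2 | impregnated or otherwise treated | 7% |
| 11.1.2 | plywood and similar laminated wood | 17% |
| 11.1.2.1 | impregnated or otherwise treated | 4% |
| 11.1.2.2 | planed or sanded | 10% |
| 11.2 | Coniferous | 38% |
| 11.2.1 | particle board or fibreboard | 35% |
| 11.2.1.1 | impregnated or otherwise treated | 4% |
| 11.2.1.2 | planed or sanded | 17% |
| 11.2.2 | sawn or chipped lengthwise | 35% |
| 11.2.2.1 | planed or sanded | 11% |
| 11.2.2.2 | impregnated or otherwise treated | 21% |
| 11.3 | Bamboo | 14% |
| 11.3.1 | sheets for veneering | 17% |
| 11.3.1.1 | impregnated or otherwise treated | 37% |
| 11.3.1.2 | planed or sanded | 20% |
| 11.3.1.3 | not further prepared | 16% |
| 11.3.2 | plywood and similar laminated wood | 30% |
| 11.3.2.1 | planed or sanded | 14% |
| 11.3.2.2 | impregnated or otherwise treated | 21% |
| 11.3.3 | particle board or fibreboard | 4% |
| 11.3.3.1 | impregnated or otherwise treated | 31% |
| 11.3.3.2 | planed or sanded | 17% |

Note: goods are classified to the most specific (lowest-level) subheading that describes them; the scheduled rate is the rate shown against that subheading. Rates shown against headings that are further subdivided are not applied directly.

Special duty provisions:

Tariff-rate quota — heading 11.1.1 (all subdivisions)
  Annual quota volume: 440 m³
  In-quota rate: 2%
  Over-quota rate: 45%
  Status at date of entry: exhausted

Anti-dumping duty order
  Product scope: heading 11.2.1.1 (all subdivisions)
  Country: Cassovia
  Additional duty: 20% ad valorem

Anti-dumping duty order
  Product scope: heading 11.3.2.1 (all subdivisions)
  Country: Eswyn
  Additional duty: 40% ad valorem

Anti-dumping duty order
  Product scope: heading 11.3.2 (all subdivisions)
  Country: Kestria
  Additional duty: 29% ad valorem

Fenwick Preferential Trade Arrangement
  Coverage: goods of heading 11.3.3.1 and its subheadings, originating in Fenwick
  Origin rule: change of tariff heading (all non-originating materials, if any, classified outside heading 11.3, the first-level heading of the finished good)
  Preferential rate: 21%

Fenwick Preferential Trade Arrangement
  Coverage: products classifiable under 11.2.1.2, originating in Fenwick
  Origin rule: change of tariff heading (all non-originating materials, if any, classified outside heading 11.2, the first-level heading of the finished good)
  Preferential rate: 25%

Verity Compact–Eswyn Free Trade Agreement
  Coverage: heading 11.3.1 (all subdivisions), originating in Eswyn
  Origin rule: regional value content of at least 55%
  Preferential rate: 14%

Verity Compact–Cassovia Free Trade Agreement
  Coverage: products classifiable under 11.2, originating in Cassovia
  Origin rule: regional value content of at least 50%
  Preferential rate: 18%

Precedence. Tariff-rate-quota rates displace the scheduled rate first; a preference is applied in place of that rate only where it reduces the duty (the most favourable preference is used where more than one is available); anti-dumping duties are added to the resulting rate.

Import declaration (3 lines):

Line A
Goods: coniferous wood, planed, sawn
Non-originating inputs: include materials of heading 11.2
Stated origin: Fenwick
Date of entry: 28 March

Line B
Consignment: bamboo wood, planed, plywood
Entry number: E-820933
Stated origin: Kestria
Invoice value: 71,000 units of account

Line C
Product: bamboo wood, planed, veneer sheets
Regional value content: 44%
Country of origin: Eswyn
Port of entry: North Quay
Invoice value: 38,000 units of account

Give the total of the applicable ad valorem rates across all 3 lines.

74%

Line A: coniferous → 11.2; sawn → 11.2.2; planed → 11.2.2.1. Scheduled 11%. Fenwick agreement on 11.3.3.1: 11.2.2.1 not covered; Fenwick agreement on 11.2.1.2: 11.2.2.1 not covered. → 11%.
Line B: bamboo → 11.3; plywood → 11.3.2; planed → 11.3.2.1. Scheduled 14%. anti-dumping (Kestria, 11.3.2): +29%; total 14% + 29% = 43%. → 43%.
Line C: bamboo → 11.3; veneer sheets → 11.3.1; planed → 11.3.1.2. Scheduled 20%. Eswyn agreement on 11.3.1: RVC < 55%. → 20%.
Sum: 11% + 43% + 20% = 74%.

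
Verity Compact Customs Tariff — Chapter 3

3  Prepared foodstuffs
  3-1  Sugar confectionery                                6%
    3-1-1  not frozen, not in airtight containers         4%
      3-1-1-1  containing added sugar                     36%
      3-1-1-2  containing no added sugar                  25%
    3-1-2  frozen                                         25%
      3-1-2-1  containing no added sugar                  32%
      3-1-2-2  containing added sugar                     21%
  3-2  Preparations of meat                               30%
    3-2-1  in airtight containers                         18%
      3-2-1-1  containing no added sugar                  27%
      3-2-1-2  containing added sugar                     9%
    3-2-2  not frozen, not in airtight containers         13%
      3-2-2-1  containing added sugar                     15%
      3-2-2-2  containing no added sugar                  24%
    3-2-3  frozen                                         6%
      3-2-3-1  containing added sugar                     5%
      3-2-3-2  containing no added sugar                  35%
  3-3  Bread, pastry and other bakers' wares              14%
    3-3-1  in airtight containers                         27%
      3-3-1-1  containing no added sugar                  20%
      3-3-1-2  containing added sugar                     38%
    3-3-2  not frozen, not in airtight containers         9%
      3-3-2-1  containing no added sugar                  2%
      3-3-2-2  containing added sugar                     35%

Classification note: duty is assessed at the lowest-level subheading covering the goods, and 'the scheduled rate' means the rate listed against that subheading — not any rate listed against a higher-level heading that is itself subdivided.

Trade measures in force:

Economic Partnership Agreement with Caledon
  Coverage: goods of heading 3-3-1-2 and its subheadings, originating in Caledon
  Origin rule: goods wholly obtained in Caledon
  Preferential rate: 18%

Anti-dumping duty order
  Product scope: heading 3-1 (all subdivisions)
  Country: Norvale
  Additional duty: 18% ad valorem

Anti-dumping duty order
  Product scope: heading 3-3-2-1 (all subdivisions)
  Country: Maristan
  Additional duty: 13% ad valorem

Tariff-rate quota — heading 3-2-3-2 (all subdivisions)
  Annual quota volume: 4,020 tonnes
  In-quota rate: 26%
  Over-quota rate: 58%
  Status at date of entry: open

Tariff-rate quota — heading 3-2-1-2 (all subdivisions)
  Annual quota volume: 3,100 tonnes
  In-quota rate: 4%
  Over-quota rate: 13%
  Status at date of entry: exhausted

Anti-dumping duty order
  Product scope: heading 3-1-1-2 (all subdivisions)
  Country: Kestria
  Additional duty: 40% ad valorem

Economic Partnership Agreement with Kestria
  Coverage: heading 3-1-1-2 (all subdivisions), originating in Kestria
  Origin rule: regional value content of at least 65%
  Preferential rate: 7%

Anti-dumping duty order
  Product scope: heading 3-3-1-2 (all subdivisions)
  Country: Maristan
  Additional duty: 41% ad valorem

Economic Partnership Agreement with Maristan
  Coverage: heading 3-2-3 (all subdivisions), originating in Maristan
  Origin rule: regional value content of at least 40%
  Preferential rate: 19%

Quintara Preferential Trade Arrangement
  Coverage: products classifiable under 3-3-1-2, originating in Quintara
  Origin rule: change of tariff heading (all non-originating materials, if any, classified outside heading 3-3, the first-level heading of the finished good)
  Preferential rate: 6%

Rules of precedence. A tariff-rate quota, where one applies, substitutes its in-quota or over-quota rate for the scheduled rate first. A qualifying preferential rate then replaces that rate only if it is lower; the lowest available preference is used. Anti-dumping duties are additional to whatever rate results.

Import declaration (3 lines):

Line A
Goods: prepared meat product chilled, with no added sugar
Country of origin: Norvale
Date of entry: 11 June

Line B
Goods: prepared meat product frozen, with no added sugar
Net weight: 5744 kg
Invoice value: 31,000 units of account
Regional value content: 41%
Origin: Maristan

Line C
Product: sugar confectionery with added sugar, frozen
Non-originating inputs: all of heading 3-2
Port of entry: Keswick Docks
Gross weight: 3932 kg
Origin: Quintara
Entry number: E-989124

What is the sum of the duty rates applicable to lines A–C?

64%

Line A: prepared meat product → 3-2; chilled → 3-2-2; with no added sugar → 3-2-2-2. Scheduled 24%. No special measure applies. → 24%.
Line B: prepared meat product → 3-2; frozen → 3-2-3; with no added sugar → 3-2-3-2. Scheduled 35%. quota on 3-2-3-2 open → in-quota 26%; Maristan agreement on 3-2-3: RVC ≥ 40% → 19% available; preferential 19%. → 19%.
Line C: sugar confectionery → 3-1; frozen → 3-1-2; with added sugar → 3-1-2-2. Scheduled 21%. Quintara agreement on 3-3-1-2: 3-1-2-2 not covered. → 21%.
Sum: 24% + 19% + 21% = 64%.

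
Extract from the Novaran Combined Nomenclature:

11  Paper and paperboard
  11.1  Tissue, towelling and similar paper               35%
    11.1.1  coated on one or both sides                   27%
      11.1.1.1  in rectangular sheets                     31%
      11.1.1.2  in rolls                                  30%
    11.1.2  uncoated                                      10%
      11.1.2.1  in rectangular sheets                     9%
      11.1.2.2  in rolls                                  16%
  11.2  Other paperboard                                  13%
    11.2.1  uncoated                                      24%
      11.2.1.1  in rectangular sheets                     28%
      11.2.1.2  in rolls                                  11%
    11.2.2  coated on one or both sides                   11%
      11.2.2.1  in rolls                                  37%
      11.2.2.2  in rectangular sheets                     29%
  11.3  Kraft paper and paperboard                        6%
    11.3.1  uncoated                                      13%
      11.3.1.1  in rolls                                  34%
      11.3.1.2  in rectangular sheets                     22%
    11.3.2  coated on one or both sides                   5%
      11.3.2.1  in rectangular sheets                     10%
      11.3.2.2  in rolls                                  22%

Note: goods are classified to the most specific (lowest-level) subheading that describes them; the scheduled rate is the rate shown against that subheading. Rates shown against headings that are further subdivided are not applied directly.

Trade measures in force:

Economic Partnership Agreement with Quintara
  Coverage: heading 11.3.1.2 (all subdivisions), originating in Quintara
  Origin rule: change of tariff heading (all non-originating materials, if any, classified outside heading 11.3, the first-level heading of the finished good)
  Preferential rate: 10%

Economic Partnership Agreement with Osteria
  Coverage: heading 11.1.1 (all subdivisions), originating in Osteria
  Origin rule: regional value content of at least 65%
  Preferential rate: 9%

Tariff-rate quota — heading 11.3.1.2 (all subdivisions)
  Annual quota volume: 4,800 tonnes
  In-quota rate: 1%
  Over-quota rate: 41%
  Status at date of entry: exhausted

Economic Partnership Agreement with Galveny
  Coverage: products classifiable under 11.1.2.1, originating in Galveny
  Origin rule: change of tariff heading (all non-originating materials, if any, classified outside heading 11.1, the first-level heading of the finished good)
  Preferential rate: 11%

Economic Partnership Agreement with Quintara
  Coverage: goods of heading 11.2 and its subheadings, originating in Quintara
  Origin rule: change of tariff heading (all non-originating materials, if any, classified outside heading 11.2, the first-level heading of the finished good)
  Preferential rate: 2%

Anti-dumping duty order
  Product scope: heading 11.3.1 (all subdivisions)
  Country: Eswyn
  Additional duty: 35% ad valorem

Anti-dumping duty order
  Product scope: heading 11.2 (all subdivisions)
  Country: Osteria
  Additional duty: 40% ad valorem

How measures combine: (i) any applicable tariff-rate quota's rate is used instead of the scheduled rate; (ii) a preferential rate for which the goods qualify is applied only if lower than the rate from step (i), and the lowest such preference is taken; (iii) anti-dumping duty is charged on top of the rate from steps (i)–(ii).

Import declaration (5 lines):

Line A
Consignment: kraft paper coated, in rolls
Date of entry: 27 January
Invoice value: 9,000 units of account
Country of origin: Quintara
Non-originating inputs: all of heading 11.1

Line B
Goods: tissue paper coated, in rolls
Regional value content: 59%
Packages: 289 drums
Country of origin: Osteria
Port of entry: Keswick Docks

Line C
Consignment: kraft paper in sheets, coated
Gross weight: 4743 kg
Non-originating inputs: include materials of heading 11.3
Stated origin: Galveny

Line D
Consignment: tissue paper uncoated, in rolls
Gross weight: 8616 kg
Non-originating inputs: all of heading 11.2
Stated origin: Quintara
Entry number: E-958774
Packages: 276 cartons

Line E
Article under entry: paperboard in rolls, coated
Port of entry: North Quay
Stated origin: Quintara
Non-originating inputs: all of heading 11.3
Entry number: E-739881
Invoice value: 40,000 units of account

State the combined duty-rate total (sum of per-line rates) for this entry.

80%

Line A: kraft paper → 11.3; coated → 11.3.2; in rolls → 11.3.2.2. Scheduled 22%. Quintara agreement on 11.3.1.2: 11.3.2.2 not covered; Quintara agreement on 11.2: 11.3.2.2 not covered. → 22%.
Line B: tissue paper → 11.1; coated → 11.1.1; in rolls → 11.1.1.2. Scheduled 30%. Osteria agreement on 11.1.1: RVC < 65%. → 30%.
Line C: kraft paper → 11.3; coated → 11.3.2; in sheets → 11.3.2.1. Scheduled 10%. Galveny agreement on 11.1.2.1: 11.3.2.1 not covered. → 10%.
Line D: tissue paper → 11.1; uncoated → 11.1.2; in rolls → 11.1.2.2. Scheduled 16%. Quintara agreement on 11.3.1.2: 11.1.2.2 not covered; Quintara agreement on 11.2: 11.1.2.2 not covered. → 16%.
Line E: paperboard → 11.2; coated → 11.2.2; in rolls → 11.2.2.1. Scheduled 37%. Quintara agreement on 11.3.1.2: 11.2.2.1 not covered; Quintara agreement on 11.2: CTH met → 2% available; preferential 2%. → 2%.
Sum: 22% + 30% + 10% + 16% + 2% = 80%.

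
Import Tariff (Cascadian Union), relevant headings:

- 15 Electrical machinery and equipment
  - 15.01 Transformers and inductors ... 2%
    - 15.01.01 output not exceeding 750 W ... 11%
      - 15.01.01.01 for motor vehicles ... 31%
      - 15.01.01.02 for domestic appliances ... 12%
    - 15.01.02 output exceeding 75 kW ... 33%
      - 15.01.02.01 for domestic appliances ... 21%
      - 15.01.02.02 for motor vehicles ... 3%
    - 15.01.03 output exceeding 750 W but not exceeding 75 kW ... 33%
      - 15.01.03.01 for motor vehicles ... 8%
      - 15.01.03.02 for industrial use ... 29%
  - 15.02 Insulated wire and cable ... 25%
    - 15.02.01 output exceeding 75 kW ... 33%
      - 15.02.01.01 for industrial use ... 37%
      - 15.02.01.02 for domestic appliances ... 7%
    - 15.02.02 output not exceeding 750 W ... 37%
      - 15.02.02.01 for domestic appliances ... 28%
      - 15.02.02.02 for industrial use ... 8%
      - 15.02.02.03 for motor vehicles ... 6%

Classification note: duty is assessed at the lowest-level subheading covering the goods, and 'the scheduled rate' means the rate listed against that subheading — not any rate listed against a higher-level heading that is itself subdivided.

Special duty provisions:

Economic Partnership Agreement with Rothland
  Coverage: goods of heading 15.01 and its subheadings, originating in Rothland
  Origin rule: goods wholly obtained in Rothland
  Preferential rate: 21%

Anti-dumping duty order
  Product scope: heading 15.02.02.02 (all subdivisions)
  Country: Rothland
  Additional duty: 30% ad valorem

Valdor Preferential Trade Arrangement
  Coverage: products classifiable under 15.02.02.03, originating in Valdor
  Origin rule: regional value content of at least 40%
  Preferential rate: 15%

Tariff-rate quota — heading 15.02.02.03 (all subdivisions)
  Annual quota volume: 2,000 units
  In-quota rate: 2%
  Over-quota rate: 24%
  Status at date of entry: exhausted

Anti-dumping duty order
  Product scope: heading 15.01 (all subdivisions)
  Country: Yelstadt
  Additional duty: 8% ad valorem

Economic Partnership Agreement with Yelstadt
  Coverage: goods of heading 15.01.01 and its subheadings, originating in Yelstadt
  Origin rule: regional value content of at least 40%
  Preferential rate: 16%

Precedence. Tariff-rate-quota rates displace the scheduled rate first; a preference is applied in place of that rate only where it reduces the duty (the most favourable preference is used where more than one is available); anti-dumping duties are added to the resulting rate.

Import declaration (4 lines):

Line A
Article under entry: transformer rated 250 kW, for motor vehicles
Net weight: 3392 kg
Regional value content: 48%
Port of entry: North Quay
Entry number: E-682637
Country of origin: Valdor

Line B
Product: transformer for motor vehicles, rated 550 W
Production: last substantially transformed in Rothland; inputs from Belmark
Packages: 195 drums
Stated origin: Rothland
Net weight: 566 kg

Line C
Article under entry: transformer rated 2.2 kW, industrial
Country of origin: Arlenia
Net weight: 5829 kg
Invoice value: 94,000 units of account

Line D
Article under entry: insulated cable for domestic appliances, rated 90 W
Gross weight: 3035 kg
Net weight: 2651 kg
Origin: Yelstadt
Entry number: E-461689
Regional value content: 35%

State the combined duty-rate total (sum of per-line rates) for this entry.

Line A: transformer → 15.01; rated 250 kW → 15.01.02; for motor vehicles → 15.01.02.02. Scheduled 3%. Valdor agreement on 15.02.02.03: 15.01.02.02 not covered. → 3%.
Line B: transformer → 15.01; rated 550 W → 15.01.01; for motor vehicles → 15.01.01.01. Scheduled 31%. Rothland agreement on 15.01: not wholly obtained. → 31%.
Line C: transformer → 15.01; rated 2.2 kW → 15.01.03; industrial → 15.01.03.02. Scheduled 29%. No special measure applies. → 29%.
Line D: insulated cable → 15.02; rated 90 W → 15.02.02; for domestic appliances → 15.02.02.01. Scheduled 28%. Yelstadt agreement on 15.01.01: 15.02.02.01 not covered. → 28%.
Sum: 3% + 31% + 29% + 28% = 91%.

91%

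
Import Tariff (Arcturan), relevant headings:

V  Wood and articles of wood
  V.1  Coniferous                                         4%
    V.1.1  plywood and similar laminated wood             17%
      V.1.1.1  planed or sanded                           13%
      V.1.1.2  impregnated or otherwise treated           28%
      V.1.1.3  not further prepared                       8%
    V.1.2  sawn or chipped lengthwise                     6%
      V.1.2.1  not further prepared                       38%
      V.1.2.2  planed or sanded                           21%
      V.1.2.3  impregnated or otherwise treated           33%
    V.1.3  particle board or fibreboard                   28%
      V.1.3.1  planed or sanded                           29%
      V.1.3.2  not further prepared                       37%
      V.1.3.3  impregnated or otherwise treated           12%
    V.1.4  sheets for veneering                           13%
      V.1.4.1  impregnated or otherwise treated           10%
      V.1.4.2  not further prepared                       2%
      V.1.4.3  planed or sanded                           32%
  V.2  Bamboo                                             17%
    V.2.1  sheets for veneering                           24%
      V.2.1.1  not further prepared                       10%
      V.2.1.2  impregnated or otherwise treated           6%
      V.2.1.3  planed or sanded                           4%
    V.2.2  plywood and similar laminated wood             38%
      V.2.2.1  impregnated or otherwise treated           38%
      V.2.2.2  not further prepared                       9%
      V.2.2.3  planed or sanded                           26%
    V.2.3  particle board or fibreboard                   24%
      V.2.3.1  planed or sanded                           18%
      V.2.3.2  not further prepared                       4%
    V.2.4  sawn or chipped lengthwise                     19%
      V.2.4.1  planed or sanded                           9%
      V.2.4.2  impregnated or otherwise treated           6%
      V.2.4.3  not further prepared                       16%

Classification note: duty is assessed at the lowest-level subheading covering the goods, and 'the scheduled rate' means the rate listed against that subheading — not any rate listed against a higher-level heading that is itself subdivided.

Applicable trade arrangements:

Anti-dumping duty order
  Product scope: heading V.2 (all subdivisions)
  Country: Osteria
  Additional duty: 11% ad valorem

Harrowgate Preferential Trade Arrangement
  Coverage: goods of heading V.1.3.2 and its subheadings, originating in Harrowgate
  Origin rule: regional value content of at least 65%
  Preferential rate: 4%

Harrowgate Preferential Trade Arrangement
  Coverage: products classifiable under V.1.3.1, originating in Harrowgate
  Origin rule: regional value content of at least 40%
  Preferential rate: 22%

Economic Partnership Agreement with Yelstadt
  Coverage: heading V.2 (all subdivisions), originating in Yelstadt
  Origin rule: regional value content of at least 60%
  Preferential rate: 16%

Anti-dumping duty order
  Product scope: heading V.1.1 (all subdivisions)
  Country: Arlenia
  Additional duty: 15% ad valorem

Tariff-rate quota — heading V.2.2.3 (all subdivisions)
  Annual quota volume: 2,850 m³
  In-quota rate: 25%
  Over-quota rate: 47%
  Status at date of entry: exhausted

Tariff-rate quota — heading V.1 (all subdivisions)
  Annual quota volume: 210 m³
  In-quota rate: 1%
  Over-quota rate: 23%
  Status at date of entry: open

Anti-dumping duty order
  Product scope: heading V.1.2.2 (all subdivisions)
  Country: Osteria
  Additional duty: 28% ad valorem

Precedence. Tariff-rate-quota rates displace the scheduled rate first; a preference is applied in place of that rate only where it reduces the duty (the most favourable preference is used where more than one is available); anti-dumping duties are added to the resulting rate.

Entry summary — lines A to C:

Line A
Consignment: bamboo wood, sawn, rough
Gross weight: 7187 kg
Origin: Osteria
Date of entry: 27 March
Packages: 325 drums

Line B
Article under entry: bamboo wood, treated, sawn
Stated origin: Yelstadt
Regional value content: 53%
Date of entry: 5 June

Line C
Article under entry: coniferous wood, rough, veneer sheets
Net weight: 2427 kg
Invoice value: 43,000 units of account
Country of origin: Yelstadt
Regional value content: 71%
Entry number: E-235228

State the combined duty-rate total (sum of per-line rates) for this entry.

34%

Line A: bamboo → V.2; sawn → V.2.4; rough → V.2.4.3. Scheduled 16%. anti-dumping (Osteria, V.2): +11%; total 16% + 11% = 27%. → 27%.
Line B: bamboo → V.2; sawn → V.2.4; treated → V.2.4.2. Scheduled 6%. Yelstadt agreement on V.2: RVC < 60%. → 6%.
Line C: coniferous → V.1; veneer sheets → V.1.4; rough → V.1.4.2. Scheduled 2%. quota on V.1 open → in-quota 1%; Yelstadt agreement on V.2: V.1.4.2 not covered. → 1%.
Sum: 27% + 6% + 1% = 34%.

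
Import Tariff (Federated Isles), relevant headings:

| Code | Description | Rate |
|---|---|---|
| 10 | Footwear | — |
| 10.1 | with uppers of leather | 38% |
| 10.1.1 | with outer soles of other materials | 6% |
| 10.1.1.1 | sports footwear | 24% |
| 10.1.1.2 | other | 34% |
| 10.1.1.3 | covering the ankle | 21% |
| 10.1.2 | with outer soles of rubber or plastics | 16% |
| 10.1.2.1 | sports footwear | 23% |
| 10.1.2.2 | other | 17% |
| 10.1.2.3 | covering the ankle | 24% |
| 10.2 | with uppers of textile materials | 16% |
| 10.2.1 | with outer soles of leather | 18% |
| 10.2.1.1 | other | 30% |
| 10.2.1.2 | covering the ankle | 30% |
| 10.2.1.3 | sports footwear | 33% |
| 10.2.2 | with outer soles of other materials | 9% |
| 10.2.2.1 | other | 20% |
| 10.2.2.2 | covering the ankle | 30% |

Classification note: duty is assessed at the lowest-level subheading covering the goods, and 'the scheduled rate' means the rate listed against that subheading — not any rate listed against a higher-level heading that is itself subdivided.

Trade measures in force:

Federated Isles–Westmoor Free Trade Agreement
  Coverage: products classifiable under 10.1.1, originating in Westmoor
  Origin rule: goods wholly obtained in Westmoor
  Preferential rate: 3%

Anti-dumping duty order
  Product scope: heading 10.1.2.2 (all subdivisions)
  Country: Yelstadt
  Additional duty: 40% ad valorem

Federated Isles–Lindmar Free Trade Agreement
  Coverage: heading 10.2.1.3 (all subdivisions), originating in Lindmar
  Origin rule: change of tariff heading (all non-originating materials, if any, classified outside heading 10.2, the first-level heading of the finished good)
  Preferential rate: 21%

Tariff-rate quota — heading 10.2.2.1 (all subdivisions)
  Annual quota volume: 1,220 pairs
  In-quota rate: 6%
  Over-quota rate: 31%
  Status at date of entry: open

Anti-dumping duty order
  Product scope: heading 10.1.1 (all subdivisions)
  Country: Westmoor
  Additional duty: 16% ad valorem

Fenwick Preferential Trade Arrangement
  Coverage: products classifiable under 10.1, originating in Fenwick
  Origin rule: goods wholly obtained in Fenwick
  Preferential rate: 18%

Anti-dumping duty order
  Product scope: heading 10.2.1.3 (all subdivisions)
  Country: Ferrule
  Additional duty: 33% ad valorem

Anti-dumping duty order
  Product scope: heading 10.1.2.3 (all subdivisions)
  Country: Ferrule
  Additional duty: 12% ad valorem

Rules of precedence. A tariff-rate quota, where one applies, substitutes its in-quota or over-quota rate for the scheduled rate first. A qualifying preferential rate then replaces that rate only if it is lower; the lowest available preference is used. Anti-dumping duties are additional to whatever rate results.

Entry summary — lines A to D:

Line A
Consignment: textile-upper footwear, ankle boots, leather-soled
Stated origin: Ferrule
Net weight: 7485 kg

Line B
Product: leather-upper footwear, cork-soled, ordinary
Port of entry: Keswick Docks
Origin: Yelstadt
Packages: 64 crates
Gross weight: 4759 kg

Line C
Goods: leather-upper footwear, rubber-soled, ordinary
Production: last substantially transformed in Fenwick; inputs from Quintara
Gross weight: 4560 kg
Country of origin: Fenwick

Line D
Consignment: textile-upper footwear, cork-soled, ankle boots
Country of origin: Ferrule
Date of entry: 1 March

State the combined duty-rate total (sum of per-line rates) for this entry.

111%

Line A: textile-upper → 10.2; leather-soled → 10.2.1; ankle boots → 10.2.1.2. Scheduled 30%. No special measure applies. → 30%.
Line B: leather-upper → 10.1; cork-soled → 10.1.1; ordinary → 10.1.1.2. Scheduled 34%. No special measure applies. → 34%.
Line C: leather-upper → 10.1; rubber-soled → 10.1.2; ordinary → 10.1.2.2. Scheduled 17%. Fenwick agreement on 10.1: not wholly obtained. → 17%.
Line D: textile-upper → 10.2; cork-soled → 10.2.2; ankle boots → 10.2.2.2. Scheduled 30%. No special measure applies. → 30%.
Sum: 30% + 34% + 17% + 30% = 111%.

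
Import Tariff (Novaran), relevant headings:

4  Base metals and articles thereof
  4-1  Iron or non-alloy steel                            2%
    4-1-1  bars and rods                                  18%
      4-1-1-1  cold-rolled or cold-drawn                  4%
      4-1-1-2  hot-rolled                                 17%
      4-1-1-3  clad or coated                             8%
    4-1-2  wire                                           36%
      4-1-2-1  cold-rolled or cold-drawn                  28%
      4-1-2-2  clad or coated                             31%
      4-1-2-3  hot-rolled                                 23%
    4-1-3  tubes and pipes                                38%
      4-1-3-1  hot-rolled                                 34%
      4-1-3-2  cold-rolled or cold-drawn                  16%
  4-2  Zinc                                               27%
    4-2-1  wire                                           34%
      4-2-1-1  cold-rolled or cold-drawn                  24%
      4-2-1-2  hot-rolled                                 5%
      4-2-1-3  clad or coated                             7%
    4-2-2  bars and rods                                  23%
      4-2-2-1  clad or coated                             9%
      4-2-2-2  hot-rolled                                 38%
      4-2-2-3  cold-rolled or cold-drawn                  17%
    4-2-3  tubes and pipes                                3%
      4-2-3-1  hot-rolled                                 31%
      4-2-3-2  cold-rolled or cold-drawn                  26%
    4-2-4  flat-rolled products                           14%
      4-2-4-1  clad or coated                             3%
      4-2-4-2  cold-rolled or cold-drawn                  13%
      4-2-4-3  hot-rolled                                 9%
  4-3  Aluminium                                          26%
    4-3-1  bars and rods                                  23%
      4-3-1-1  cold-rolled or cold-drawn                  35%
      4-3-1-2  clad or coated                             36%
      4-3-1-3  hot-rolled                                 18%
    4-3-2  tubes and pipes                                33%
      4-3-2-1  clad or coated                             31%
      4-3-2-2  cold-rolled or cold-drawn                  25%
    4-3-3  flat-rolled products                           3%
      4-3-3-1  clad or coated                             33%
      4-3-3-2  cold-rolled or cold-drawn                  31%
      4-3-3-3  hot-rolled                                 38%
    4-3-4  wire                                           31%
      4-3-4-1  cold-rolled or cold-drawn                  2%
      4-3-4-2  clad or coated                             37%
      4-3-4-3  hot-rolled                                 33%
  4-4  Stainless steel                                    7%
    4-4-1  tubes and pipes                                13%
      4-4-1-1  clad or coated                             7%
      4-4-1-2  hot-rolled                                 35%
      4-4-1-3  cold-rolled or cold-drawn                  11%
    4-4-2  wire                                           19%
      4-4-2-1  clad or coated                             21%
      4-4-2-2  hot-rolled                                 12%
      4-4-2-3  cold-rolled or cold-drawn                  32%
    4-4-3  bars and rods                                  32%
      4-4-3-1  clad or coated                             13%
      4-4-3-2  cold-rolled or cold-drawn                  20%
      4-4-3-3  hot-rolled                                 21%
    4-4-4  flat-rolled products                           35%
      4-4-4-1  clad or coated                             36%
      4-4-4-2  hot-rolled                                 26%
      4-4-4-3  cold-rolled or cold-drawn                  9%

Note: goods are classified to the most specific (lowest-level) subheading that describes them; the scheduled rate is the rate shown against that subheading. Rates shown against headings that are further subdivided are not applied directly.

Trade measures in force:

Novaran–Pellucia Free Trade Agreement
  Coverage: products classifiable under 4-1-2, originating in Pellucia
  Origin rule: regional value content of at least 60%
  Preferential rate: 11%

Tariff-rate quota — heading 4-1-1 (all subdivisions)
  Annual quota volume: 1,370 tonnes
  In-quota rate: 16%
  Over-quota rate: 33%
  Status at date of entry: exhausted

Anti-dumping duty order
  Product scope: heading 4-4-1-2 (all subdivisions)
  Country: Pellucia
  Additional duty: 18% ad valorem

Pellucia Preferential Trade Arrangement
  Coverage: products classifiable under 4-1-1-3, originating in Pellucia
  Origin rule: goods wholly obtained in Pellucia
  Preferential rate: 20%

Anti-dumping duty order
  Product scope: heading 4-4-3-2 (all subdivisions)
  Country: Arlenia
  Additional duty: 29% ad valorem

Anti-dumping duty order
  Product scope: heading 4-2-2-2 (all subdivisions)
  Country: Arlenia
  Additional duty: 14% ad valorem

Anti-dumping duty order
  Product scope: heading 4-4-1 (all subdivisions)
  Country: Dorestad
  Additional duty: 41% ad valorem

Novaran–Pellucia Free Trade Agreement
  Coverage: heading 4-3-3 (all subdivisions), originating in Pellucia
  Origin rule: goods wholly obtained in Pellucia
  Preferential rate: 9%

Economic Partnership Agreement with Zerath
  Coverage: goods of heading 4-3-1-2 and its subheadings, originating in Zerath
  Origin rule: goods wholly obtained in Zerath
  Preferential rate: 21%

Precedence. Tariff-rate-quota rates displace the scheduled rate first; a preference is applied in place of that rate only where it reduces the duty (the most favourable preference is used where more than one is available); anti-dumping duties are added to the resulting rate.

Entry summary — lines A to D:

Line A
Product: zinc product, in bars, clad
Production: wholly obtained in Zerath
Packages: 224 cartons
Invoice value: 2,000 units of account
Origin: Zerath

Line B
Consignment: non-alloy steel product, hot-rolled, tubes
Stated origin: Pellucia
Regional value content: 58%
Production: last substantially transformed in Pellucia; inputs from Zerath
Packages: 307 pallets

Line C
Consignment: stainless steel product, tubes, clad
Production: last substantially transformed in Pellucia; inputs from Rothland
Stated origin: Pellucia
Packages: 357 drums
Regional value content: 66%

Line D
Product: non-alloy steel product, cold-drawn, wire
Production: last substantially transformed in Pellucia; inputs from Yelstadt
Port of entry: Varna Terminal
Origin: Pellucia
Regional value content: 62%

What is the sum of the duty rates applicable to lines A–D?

Line A: zinc → 4-2; in bars → 4-2-2; clad → 4-2-2-1. Scheduled 9%. Zerath agreement on 4-3-1-2: 4-2-2-1 not covered. → 9%.
Line B: non-alloy steel → 4-1; tubes → 4-1-3; hot-rolled → 4-1-3-1. Scheduled 34%. Pellucia agreement on 4-1-2: 4-1-3-1 not covered; Pellucia agreement on 4-1-1-3: 4-1-3-1 not covered; Pellucia agreement on 4-3-3: 4-1-3-1 not covered. → 34%.
Line C: stainless steel → 4-4; tubes → 4-4-1; clad → 4-4-1-1. Scheduled 7%. Pellucia agreement on 4-1-2: 4-4-1-1 not covered; Pellucia agreement on 4-1-1-3: 4-4-1-1 not covered; Pellucia agreement on 4-3-3: 4-4-1-1 not covered. → 7%.
Line D: non-alloy steel → 4-1; wire → 4-1-2; cold-drawn → 4-1-2-1. Scheduled 28%. Pellucia agreement on 4-1-2: RVC ≥ 60% → 11% available; Pellucia agreement on 4-1-1-3: 4-1-2-1 not covered; Pellucia agreement on 4-3-3: 4-1-2-1 not covered; preferential 11%. → 11%.
Sum: 9% + 34% + 7% + 11% = 61%.

61%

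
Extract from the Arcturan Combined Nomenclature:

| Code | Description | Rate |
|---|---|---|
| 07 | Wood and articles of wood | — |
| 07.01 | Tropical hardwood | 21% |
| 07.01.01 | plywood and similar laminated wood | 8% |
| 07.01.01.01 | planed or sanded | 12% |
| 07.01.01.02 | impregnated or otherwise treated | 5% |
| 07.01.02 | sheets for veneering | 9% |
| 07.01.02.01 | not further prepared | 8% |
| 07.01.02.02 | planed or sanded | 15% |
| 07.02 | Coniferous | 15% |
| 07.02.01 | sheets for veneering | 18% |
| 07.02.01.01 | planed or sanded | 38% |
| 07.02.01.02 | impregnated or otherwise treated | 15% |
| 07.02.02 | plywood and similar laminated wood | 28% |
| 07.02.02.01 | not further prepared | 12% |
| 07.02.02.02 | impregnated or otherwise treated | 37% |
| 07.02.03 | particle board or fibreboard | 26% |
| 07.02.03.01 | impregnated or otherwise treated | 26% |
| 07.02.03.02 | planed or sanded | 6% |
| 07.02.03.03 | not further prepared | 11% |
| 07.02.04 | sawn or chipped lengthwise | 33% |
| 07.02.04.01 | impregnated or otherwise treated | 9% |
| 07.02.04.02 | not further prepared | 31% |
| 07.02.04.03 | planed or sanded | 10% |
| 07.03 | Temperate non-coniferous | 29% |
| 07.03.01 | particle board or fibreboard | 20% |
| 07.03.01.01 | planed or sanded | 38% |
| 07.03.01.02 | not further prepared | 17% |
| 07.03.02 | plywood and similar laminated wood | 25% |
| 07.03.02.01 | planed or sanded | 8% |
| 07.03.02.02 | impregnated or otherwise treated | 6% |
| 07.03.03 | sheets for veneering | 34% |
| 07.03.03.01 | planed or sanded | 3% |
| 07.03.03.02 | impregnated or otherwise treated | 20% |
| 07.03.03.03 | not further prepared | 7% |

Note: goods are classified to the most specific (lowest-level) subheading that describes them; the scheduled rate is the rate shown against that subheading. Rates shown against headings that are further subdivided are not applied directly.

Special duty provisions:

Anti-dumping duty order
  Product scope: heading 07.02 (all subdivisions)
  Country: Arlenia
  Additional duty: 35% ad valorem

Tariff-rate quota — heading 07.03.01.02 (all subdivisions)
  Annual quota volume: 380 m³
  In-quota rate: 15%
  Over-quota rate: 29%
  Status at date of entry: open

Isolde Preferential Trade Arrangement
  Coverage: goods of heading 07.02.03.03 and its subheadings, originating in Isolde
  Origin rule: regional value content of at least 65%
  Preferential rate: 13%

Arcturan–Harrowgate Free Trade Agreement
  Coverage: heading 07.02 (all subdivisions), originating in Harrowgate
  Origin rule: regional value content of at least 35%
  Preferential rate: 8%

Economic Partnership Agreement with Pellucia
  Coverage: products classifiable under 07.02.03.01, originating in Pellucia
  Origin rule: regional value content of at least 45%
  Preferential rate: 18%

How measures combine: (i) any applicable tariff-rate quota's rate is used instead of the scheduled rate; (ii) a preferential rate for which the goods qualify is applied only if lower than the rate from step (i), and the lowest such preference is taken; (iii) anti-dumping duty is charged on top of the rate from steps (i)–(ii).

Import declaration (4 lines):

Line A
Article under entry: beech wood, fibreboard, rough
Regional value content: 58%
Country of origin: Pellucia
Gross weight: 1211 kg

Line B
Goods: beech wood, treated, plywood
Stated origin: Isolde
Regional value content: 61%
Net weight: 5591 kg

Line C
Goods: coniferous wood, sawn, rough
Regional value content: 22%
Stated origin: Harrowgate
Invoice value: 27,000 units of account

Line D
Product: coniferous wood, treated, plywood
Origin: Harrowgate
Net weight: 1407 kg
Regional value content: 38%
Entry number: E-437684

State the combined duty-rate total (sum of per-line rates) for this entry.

Line A: beech → 07.03; fibreboard → 07.03.01; rough → 07.03.01.02. Scheduled 17%. quota on 07.03.01.02 open → in-quota 15%; Pellucia agreement on 07.02.03.01: 07.03.01.02 not covered. → 15%.
Line B: beech → 07.03; plywood → 07.03.02; treated → 07.03.02.02. Scheduled 6%. Isolde agreement on 07.02.03.03: 07.03.02.02 not covered. → 6%.
Line C: coniferous → 07.02; sawn → 07.02.04; rough → 07.02.04.02. Scheduled 31%. Harrowgate agreement on 07.02: RVC < 35%. → 31%.
Line D: coniferous → 07.02; plywood → 07.02.02; treated → 07.02.02.02. Scheduled 37%. Harrowgate agreement on 07.02: RVC ≥ 35% → 8% available; preferential 8%. → 8%.
Sum: 15% + 6% + 31% + 8% = 60%.

60%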